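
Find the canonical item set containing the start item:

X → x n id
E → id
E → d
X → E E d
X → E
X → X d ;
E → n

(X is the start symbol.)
{ [E → . d], [E → . id], [E → . n], [X → . E E d], [X → . E], [X → . X d ;], [X → . x n id], [X' → . X] }

First, augment the grammar with X' → X
I₀ = CLOSURE({ [X' → . X] }):
  [X' → . X] has the dot before X: add [X → . x n id], [X → . E E d], [X → . E], [X → . X d ;]
  [X → . E E d] has the dot before E: add [E → . id], [E → . d], [E → . n]
No further items can be added.

I₀ = { [E → . d], [E → . id], [E → . n], [X → . E E d], [X → . E], [X → . X d ;], [X → . x n id], [X' → . X] }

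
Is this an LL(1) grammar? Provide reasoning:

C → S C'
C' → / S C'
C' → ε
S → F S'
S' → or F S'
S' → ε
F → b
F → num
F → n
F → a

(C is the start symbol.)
Yes, the grammar is LL(1).

Relevant sets:
  FOLLOW(C') = { $ }
  FOLLOW(S') = { $, '/' }

For C':
  PREDICT(C' → '/' S C') = { '/' }
  PREDICT(C' → ε) = { $ }
For S':
  PREDICT(S' → or F S') = { 'or' }
  PREDICT(S' → ε) = { $, '/' }
For F:
  PREDICT(F → b) = { 'b' }
  PREDICT(F → num) = { 'num' }
  PREDICT(F → n) = { 'n' }
  PREDICT(F → a) = { 'a' }
C, S have a single production, so nothing to check there.

All predict sets are disjoint. The grammar IS LL(1).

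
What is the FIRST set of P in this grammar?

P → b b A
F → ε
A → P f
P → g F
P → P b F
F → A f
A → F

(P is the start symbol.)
To compute FIRST(P), examine every production with P on the left-hand side, reading each right-hand side left to right until a non-nullable symbol is reached.

From P → b b A:
  - b is a terminal: add 'b' and stop
From P → g F:
  - g is a terminal: add 'g' and stop
From P → P b F:
  - P is the symbol being defined: contributes nothing new
    P is not nullable, so stop

Collecting: FIRST(P) = { 'b', 'g' }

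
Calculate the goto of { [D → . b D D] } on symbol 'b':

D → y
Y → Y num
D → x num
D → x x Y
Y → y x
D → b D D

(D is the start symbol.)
GOTO(I, 'b') = CLOSURE({ [A → αX.β] : [A → α.Xβ] ∈ I, X = 'b' })

Items with dot before 'b', with the dot advanced:
  [D → . b D D] → [D → b . D D]
Closure of the advanced items:
  [D → b . D D] has the dot before D: add [D → . y], [D → . x num], [D → . x x Y], [D → . b D D]

GOTO = { [D → . b D D], [D → . x num], [D → . x x Y], [D → . y], [D → b . D D] }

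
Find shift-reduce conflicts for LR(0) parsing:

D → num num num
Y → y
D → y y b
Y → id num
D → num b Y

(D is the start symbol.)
Augment with D' → D and build the canonical LR(0) collection (I0 = CLOSURE({[D' → . D]}), then GOTO on every symbol after a dot until no new states appear). It has 13 states:
  I0: { [D → . num b Y], [D → . num num num], [D → . y y b], [D' → . D] }  — shift
  I1: { [D' → D .] }  — accept
  I2: { [D → num . b Y], [D → num . num num] }  — shift
  I3: { [D → y . y b] }  — shift
  I4: { [D → y y . b] }  — shift
  I5: { [D → y y b .] }  — reduce
  I6: { [D → num b . Y], [Y → . id num], [Y → . y] }  — shift
  I7: { [D → num num . num] }  — shift
  I8: { [D → num num num .] }  — reduce
  I9: { [D → num b Y .] }  — reduce
  I10: { [Y → id . num] }  — shift
  I11: { [Y → y .] }  — reduce
  I12: { [Y → id num .] }  — reduce

No state contains both a complete item and a shift item.

Answer: No shift-reduce conflicts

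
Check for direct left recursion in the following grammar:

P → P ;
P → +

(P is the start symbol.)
Direct left recursion occurs when N → N α for some non-terminal N (the right-hand side begins with the left-hand side itself).

P → P ;: LEFT RECURSIVE (starts with P)
P → +: starts with '+'

The grammar has direct left recursion on: P.

Answer: Yes, P is left-recursive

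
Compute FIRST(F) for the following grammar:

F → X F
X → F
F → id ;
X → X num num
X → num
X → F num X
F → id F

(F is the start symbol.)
To compute FIRST(F), examine every production with F on the left-hand side, reading each right-hand side left to right until a non-nullable symbol is reached.

FIRST sets of the other non-terminals involved (by the same procedure, iterated to a fixed point):
  FIRST(X) = { 'id', 'num' }

From F → X F:
  - X is a non-terminal: add FIRST(X) \ {ε} = { 'id', 'num' }
    X is not nullable, so stop
From F → id ;:
  - id is a terminal: add 'id' and stop
From F → id F:
  - id is a terminal: add 'id' and stop

Collecting: FIRST(F) = { 'id', 'num' }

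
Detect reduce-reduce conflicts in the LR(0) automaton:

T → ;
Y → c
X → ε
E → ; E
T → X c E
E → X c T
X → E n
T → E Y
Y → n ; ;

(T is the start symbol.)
A reduce-reduce conflict occurs when an LR(0) state has two complete items [A → α .] and [B → β .] — both call for a reduction, and with no lookahead the parser cannot choose between them.

Augment with T' → T and build the canonical LR(0) collection (I0 = CLOSURE({[T' → . T]}), then GOTO on every symbol after a dot until no new states appear). It has 18 states:
  I0: { [E → . ; E], [E → . X c T], [T → . ;], [T → . E Y], [T → . X c E], [T' → . T], [X → . E n], [X → .] }  — shift, reduce
  I1: { [E → . ; E], [E → . X c T], [E → ; . E], [T → ; .], [X → . E n], [X → .] }  — shift, 2 reduces
  I2: { [T → E . Y], [X → E . n], [Y → . c], [Y → . n ; ;] }  — shift
  I3: { [T' → T .] }  — accept
  I4: { [E → X . c T], [T → X . c E] }  — shift
  I5: { [E → . ; E], [E → . X c T], [E → X c . T], [T → . ;], [T → . E Y], [T → . X c E], [T → X c . E], [X → . E n], [X → .] }  — shift, reduce
  I6: { [T → E . Y], [T → X c E .], [X → E . n], [Y → . c], [Y → . n ; ;] }  — shift, reduce
  I7: { [E → X c T .] }  — reduce
  I8: { [T → E Y .] }  — reduce
  I9: { [Y → c .] }  — reduce
  I10: { [X → E n .], [Y → n . ; ;] }  — shift, reduce
  I11: { [Y → n ; . ;] }  — shift
  I12: { [Y → n ; ; .] }  — reduce
  I13: { [E → . ; E], [E → . X c T], [E → ; . E], [X → . E n], [X → .] }  — shift, reduce
  I14: { [E → ; E .], [X → E . n] }  — shift, reduce
  I15: { [E → X . c T] }  — shift
  I16: { [E → . ; E], [E → . X c T], [E → X c . T], [T → . ;], [T → . E Y], [T → . X c E], [X → . E n], [X → .] }  — shift, reduce
  I17: { [X → E n .] }  — reduce

I1 contains complete items [T → ; .], [X → .] — reduce-reduce conflict.

Answer: Yes — I1: [T → ; .] vs [X → .]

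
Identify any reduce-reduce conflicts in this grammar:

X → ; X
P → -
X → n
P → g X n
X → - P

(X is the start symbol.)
No reduce-reduce conflicts

A reduce-reduce conflict occurs when an LR(0) state has two complete items [A → α .] and [B → β .] — both call for a reduction, and with no lookahead the parser cannot choose between them.

Augment with X' → X and build the canonical LR(0) collection (I0 = CLOSURE({[X' → . X]}), then GOTO on every symbol after a dot until no new states appear). It has 11 states:
  I0: { [X → . - P], [X → . ; X], [X → . n], [X' → . X] }  — shift
  I1: { [P → . -], [P → . g X n], [X → - . P] }  — shift
  I2: { [X → . - P], [X → . ; X], [X → . n], [X → ; . X] }  — shift
  I3: { [X' → X .] }  — accept
  I4: { [X → n .] }  — reduce
  I5: { [X → ; X .] }  — reduce
  I6: { [P → - .] }  — reduce
  I7: { [X → - P .] }  — reduce
  I8: { [P → g . X n], [X → . - P], [X → . ; X], [X → . n] }  — shift
  I9: { [P → g X . n] }  — shift
  I10: { [P → g X n .] }  — reduce

No state contains more than one complete item.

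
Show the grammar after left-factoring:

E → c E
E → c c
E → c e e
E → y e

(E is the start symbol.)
Left-factoring transforms A → αβ₁ | αβ₂ into A → αA' and A' → β₁ | β₂
(α is the longest common prefix among the alternatives). Repeat until
no nonterminal has two alternatives with a common prefix.

Round 1: E has alternatives sharing prefix 'c'. Introduce E': E → c E'
  Add: E' → E
  Add: E' → c
  Add: E' → e e

No remaining common prefixes — done.

Resulting grammar:
E → c E'
E' → E
E' → c
E' → e e
E → y e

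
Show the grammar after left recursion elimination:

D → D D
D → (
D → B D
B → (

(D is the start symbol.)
D → ( D'
D → B D D'
D' → D D'
D' → ε
B → (

D is directly left-recursive. The standard transformation for
  A → A α₁ | ... | A α_m | β₁ | ... | β_n
is
  A  → β₁ A' | ... | β_n A'
  A' → α₁ A' | ... | α_m A' | ε

D → ( becomes D → ( D'
D → B D becomes D → B D D'
D → D D becomes D' → D D'
Add D' → ε

Productions for other non-terminals are unchanged:
  B → (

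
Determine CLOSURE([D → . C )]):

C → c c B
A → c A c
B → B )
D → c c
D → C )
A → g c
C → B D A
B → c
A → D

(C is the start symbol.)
To compute CLOSURE, for each item [A → α.Bβ] where B is a non-terminal, add [B → .γ] for all productions B → γ; repeat for the newly added items until nothing changes.

Start with: [D → . C )]
  [D → . C )] has the dot before C: add [C → . c c B], [C → . B D A]
  [C → . B D A] has the dot before B: add [B → . B )], [B → . c]
No further items can be added.

CLOSURE = { [B → . B )], [B → . c], [C → . B D A], [C → . c c B], [D → . C )] }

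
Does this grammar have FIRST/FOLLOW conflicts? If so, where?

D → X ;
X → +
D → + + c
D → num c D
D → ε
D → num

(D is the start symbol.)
Nullable non-terminals: D.
FIRST sets used below: FIRST(X) = { '+' }

D: nullable alternative(s) D → ε; FOLLOW(D) = { $ }
  D → X ;: FIRST \ {ε} = { '+' } — disjoint from FOLLOW(D)
  D → + + c: FIRST \ {ε} = { '+' } — disjoint from FOLLOW(D)
  D → num c D: FIRST \ {ε} = { 'num' } — disjoint from FOLLOW(D)
  D → ε: FIRST \ {ε} = { } — this is the only nullable alternative, skip
  D → num: FIRST \ {ε} = { 'num' } — disjoint from FOLLOW(D)

X has no nullable alternative, so no FIRST/FOLLOW check is needed there.

No FIRST/FOLLOW conflicts found.

Answer: No FIRST/FOLLOW conflicts.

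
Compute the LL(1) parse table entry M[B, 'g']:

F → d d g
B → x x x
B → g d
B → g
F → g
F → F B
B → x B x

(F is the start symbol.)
B → g d, B → g

To find M[B, 'g'], we find productions for B where 'g' is in the predict set (PREDICT(N → α) = (FIRST(α) \ {ε}) ∪ (FOLLOW(N) if α ⇒* ε)).

B → x x x: PREDICT = { 'x' }
B → g d: PREDICT = { 'g' }
  'g' is in predict set, so this production goes in M[B, 'g']
B → g: PREDICT = { 'g' }
  'g' is in predict set, so this production goes in M[B, 'g']
B → x B x: PREDICT = { 'x' }

M[B, 'g'] = B → g d, B → g  (a multiply-defined cell — the grammar is not LL(1))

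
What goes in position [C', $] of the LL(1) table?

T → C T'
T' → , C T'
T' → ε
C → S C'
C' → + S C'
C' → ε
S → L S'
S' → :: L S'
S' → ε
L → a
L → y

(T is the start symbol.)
To find M[C', $], we find productions for C' where $ is in the predict set (PREDICT(N → α) = (FIRST(α) \ {ε}) ∪ (FOLLOW(N) if α ⇒* ε)).

Relevant sets:
  FOLLOW(C') = { $, ',' }

C' → + S C': PREDICT = { '+' }
C' → ε: PREDICT = { $, ',' }
  $ is in predict set, so this production goes in M[C', $]

M[C', $] = C' → ε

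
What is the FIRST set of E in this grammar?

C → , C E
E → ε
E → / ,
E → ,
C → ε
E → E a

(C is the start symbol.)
{ ',', '/', 'a', ε }

To compute FIRST(E), examine every production with E on the left-hand side, reading each right-hand side left to right until a non-nullable symbol is reached.

From E → ε:
  - ε-production, so ε ∈ FIRST(E)
From E → / ,:
  - '/' is a terminal: add '/' and stop
From E → ,:
  - ',' is a terminal: add ',' and stop
From E → E a:
  - E is the symbol being defined: contributes nothing new
    E is nullable, so continue to the next symbol
  - a is a terminal: add 'a' and stop

Collecting: FIRST(E) = { ',', '/', 'a', ε }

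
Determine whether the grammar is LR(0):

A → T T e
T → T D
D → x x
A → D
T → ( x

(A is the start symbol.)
A grammar is LR(0) if no state in the canonical LR(0) collection has:
  - both a shift item (dot before a terminal) and a complete item (shift-reduce conflict), or
  - two or more complete items (reduce-reduce conflict; the accept item [A' → A .] counts as a complete item here).

Augment with A' → A and build the canonical LR(0) collection (I0 = CLOSURE({[A' → . A]}), then GOTO on every symbol after a dot until no new states appear). It has 11 states:
  I0: { [A → . D], [A → . T T e], [A' → . A], [D → . x x], [T → . ( x], [T → . T D] }  — shift
  I1: { [T → ( . x] }  — shift
  I2: { [A' → A .] }  — accept
  I3: { [A → D .] }  — reduce
  I4: { [A → T . T e], [D → . x x], [T → . ( x], [T → . T D], [T → T . D] }  — shift
  I5: { [D → x . x] }  — shift
  I6: { [D → x x .] }  — reduce
  I7: { [T → T D .] }  — reduce
  I8: { [A → T T . e], [D → . x x], [T → T . D] }  — shift
  I9: { [A → T T e .] }  — reduce
  I10: { [T → ( x .] }  — reduce

Every state is either a pure shift/goto state or contains exactly one complete item and nothing to shift — no conflicts. The grammar is LR(0).

Answer: Yes, the grammar is LR(0)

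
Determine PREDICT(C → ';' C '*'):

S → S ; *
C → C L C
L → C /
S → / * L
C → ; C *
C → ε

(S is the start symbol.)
PREDICT(C → ';' C '*') = (FIRST(RHS) \ {ε}) ∪ (FOLLOW(C) if ε ∈ FIRST(RHS), i.e. RHS ⇒* ε)
FIRST(';' C '*') = { ';' }
ε ∉ FIRST(';' C '*'), so FOLLOW(C) is not added.
PREDICT(C → ';' C '*') = { ';' }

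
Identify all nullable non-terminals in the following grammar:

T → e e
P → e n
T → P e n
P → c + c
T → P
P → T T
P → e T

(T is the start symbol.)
None

There are no ε-productions, so no non-terminal can derive ε.
No non-terminals are nullable.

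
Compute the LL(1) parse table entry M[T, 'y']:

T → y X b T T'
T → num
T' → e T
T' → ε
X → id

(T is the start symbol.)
To find M[T, 'y'], we find productions for T where 'y' is in the predict set (PREDICT(N → α) = (FIRST(α) \ {ε}) ∪ (FOLLOW(N) if α ⇒* ε)).

T → y X b T T': PREDICT = { 'y' }
  'y' is in predict set, so this production goes in M[T, 'y']
T → num: PREDICT = { 'num' }

M[T, 'y'] = T → y X b T T'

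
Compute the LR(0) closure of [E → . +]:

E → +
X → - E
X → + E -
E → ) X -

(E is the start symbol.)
To compute CLOSURE, for each item [A → α.Bβ] where B is a non-terminal, add [B → .γ] for all productions B → γ; repeat for the newly added items until nothing changes.

Start with: [E → . +]
The dot precedes the terminal '+', so nothing is added.

CLOSURE = { [E → . +] }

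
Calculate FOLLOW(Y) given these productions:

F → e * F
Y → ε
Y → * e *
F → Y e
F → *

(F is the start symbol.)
In F → Y e: Y is followed by e, add FIRST(e) \ {ε} = { 'e' }

Taking the union: FOLLOW(Y) = { 'e' }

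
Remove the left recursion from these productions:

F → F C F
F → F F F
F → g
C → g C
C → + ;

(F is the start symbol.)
F → g F'
F' → C F F'
F' → F F F'
F' → ε
C → g C
C → + ;

F is directly left-recursive. The standard transformation for
  A → A α₁ | ... | A α_m | β₁ | ... | β_n
is
  A  → β₁ A' | ... | β_n A'
  A' → α₁ A' | ... | α_m A' | ε

F → g becomes F → g F'
F → F C F becomes F' → C F F'
F → F F F becomes F' → F F F'
Add F' → ε

Productions for other non-terminals are unchanged:
  C → g C
  C → + ;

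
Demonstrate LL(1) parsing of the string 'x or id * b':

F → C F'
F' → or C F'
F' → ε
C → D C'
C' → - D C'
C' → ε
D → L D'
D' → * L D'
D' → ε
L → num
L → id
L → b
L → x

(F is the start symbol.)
Stack is shown with the top on the left.

Stack           Input          Action
-------------------------------------
F $             x or id * b $  output F → C F'
C F' $          x or id * b $  output C → D C'
D C' F' $       x or id * b $  output D → L D'
L D' C' F' $    x or id * b $  output L → x
x D' C' F' $    x or id * b $  match 'x'
D' C' F' $      or id * b $    output D' → ε
C' F' $         or id * b $    output C' → ε
F' $            or id * b $    output F' → or C F'
or C F' $       or id * b $    match 'or'
C F' $          id * b $       output C → D C'
D C' F' $       id * b $       output D → L D'
L D' C' F' $    id * b $       output L → id
id D' C' F' $   id * b $       match 'id'
D' C' F' $      * b $          output D' → * L D'
* L D' C' F' $  * b $          match '*'
L D' C' F' $    b $            output L → b
b D' C' F' $    b $            match 'b'
D' C' F' $      $              output D' → ε
C' F' $         $              output C' → ε
F' $            $              output F' → ε
$               $              accept

The string is accepted.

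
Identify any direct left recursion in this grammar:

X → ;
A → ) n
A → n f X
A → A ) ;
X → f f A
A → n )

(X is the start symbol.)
Yes, A is left-recursive

Direct left recursion occurs when N → N α for some non-terminal N (the right-hand side begins with the left-hand side itself).

X → ;: starts with ';'
A → ) n: starts with ')'
A → n f X: starts with n
A → A ) ;: LEFT RECURSIVE (starts with A)
X → f f A: starts with f
A → n ): starts with n

The grammar has direct left recursion on: A.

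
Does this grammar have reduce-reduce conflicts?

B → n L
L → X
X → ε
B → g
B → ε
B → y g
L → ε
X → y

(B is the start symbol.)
Yes — I3: [L → .] vs [X → .]

A reduce-reduce conflict occurs when an LR(0) state has two complete items [A → α .] and [B → β .] — both call for a reduction, and with no lookahead the parser cannot choose between them.

Augment with B' → B and build the canonical LR(0) collection (I0 = CLOSURE({[B' → . B]}), then GOTO on every symbol after a dot until no new states appear). It has 9 states:
  I0: { [B → . g], [B → . n L], [B → . y g], [B → .], [B' → . B] }  — shift, reduce
  I1: { [B' → B .] }  — accept
  I2: { [B → g .] }  — reduce
  I3: { [B → n . L], [L → . X], [L → .], [X → . y], [X → .] }  — shift, 2 reduces
  I4: { [B → y . g] }  — shift
  I5: { [B → y g .] }  — reduce
  I6: { [B → n L .] }  — reduce
  I7: { [L → X .] }  — reduce
  I8: { [X → y .] }  — reduce

I3 contains complete items [L → .], [X → .] — reduce-reduce conflict.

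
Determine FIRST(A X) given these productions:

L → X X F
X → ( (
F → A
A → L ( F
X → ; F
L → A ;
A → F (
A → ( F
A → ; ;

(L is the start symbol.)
FIRST sets of the non-terminals involved (from the grammar, by fixed-point iteration):
  FIRST(A) = { '(', ';' }

To compute FIRST(A X), process the symbols left to right:
Symbol A is a non-terminal. Add FIRST(A) \ {ε} = { '(', ';' }
A is not nullable (ε ∉ FIRST(A)), so stop here.
FIRST(A X) = { '(', ';' }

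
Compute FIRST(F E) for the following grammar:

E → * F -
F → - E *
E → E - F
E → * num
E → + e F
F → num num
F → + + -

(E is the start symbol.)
FIRST sets of the non-terminals involved (from the grammar, by fixed-point iteration):
  FIRST(F) = { '+', '-', 'num' }

To compute FIRST(F E), process the symbols left to right:
Symbol F is a non-terminal. Add FIRST(F) \ {ε} = { '+', '-', 'num' }
F is not nullable (ε ∉ FIRST(F)), so stop here.
FIRST(F E) = { '+', '-', 'num' }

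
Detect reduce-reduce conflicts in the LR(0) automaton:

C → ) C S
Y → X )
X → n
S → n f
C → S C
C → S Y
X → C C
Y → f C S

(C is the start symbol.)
No reduce-reduce conflicts

A reduce-reduce conflict occurs when an LR(0) state has two complete items [A → α .] and [B → β .] — both call for a reduction, and with no lookahead the parser cannot choose between them.

Augment with C' → C and build the canonical LR(0) collection (I0 = CLOSURE({[C' → . C]}), then GOTO on every symbol after a dot until no new states appear). It has 17 states:
  I0: { [C → . ) C S], [C → . S C], [C → . S Y], [C' → . C], [S → . n f] }  — shift
  I1: { [C → ) . C S], [C → . ) C S], [C → . S C], [C → . S Y], [S → . n f] }  — shift
  I2: { [C' → C .] }  — accept
  I3: { [C → . ) C S], [C → . S C], [C → . S Y], [C → S . C], [C → S . Y], [S → . n f], [X → . C C], [X → . n], [Y → . X )], [Y → . f C S] }  — shift
  I4: { [S → n . f] }  — shift
  I5: { [S → n f .] }  — reduce
  I6: { [C → . ) C S], [C → . S C], [C → . S Y], [C → S C .], [S → . n f], [X → C . C] }  — shift, reduce
  I7: { [Y → X . )] }  — shift
  I8: { [C → S Y .] }  — reduce
  I9: { [C → . ) C S], [C → . S C], [C → . S Y], [S → . n f], [Y → f . C S] }  — shift
  I10: { [S → n . f], [X → n .] }  — shift, reduce
  I11: { [S → . n f], [Y → f C . S] }  — shift
  I12: { [Y → f C S .] }  — reduce
  I13: { [Y → X ) .] }  — reduce
  I14: { [X → C C .] }  — reduce
  I15: { [C → ) C . S], [S → . n f] }  — shift
  I16: { [C → ) C S .] }  — reduce

No state contains more than one complete item.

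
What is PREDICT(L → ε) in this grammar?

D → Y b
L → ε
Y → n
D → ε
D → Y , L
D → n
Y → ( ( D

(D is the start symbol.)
{ $, ',', 'b' }

PREDICT(L → ε) = (FIRST(RHS) \ {ε}) ∪ (FOLLOW(L) if ε ∈ FIRST(RHS), i.e. RHS ⇒* ε)
The right-hand side is ε (FIRST(ε) = { ε }), so the predict set is FOLLOW(L) = { $, ',', 'b' }
PREDICT(L → ε) = { $, ',', 'b' }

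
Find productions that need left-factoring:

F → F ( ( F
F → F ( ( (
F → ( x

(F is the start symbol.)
Left-factoring is needed when two productions for the same non-terminal
share a common prefix on the right-hand side.

Productions for F:
  F → F ( ( F
  F → F ( ( (
  F → ( x

Found common prefix 'F ( (' in productions for F

Answer: Yes, F has productions with common prefix 'F ( ('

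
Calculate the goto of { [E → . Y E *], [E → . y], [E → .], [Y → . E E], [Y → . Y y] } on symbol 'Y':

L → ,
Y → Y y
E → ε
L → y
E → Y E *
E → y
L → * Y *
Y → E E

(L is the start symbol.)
{ [E → . Y E *], [E → . y], [E → .], [E → Y . E *], [Y → . E E], [Y → . Y y], [Y → Y . y] }

GOTO(I, 'Y') = CLOSURE({ [A → αX.β] : [A → α.Xβ] ∈ I, X = 'Y' })

Items with dot before 'Y', with the dot advanced:
  [E → . Y E *] → [E → Y . E *]
  [Y → . Y y] → [Y → Y . y]
Closure of the advanced items:
  [E → Y . E *] has the dot before E: add [E → .], [E → . Y E *], [E → . y]
  [E → . Y E *] has the dot before Y: add [Y → . Y y], [Y → . E E]

GOTO = { [E → . Y E *], [E → . y], [E → .], [E → Y . E *], [Y → . E E], [Y → . Y y], [Y → Y . y] }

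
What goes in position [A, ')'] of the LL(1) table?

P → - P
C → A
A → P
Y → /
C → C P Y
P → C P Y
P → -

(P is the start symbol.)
To find M[A, ')'], we find productions for A where ')' is in the predict set (PREDICT(N → α) = (FIRST(α) \ {ε}) ∪ (FOLLOW(N) if α ⇒* ε)).

Relevant sets:
  FIRST(P) = { '-' }

A → P: PREDICT = { '-' }

M[A, ')'] is empty (no production applies)

Answer: Empty (error entry)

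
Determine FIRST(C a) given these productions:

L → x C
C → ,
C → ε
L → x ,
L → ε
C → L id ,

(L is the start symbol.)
FIRST sets of the non-terminals involved (from the grammar, by fixed-point iteration):
  FIRST(C) = { ',', 'id', 'x', ε }

To compute FIRST(C a), process the symbols left to right:
Symbol C is a non-terminal. Add FIRST(C) \ {ε} = { ',', 'id', 'x' }
C is nullable (ε ∈ FIRST(C)), continue to the next symbol.
Symbol a is a terminal. Add 'a' and stop.
FIRST(C a) = { ',', 'a', 'id', 'x' }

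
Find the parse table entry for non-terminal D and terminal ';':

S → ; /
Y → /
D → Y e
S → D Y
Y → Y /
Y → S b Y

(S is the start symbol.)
To find M[D, ';'], we find productions for D where ';' is in the predict set (PREDICT(N → α) = (FIRST(α) \ {ε}) ∪ (FOLLOW(N) if α ⇒* ε)).

Relevant sets:
  FIRST(Y) = { '/', ';' }

D → Y e: PREDICT = { '/', ';' }
  ';' is in predict set, so this production goes in M[D, ';']

M[D, ';'] = D → Y e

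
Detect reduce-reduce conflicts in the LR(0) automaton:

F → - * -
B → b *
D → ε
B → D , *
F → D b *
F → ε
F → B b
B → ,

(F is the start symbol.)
Yes — I0: [D → .] vs [F → .]

A reduce-reduce conflict occurs when an LR(0) state has two complete items [A → α .] and [B → β .] — both call for a reduction, and with no lookahead the parser cannot choose between them.

Augment with F' → F and build the canonical LR(0) collection (I0 = CLOSURE({[F' → . F]}), then GOTO on every symbol after a dot until no new states appear). It has 15 states:
  I0: { [B → . ,], [B → . D , *], [B → . b *], [D → .], [F → . - * -], [F → . B b], [F → . D b *], [F → .], [F' → . F] }  — shift, 2 reduces
  I1: { [B → , .] }  — reduce
  I2: { [F → - . * -] }  — shift
  I3: { [F → B . b] }  — shift
  I4: { [B → D . , *], [F → D . b *] }  — shift
  I5: { [F' → F .] }  — accept
  I6: { [B → b . *] }  — shift
  I7: { [B → b * .] }  — reduce
  I8: { [B → D , . *] }  — shift
  I9: { [F → D b . *] }  — shift
  I10: { [F → D b * .] }  — reduce
  I11: { [B → D , * .] }  — reduce
  I12: { [F → B b .] }  — reduce
  I13: { [F → - * . -] }  — shift
  I14: { [F → - * - .] }  — reduce

I0 contains complete items [D → .], [F → .] — reduce-reduce conflict.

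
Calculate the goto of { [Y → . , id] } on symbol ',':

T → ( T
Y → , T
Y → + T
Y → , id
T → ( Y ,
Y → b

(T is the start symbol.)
GOTO(I, ',') = CLOSURE({ [A → αX.β] : [A → α.Xβ] ∈ I, X = ',' })

Items with dot before ',', with the dot advanced:
  [Y → . , id] → [Y → , . id]
Closure adds nothing (no advanced item has the dot before a non-terminal).

GOTO = { [Y → , . id] }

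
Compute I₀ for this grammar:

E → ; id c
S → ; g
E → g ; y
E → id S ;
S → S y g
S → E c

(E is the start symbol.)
{ [E → . ; id c], [E → . g ; y], [E → . id S ;], [E' → . E] }

First, augment the grammar with E' → E
I₀ = CLOSURE({ [E' → . E] }):
  [E' → . E] has the dot before E: add [E → . ; id c], [E → . g ; y], [E → . id S ;]
No further items can be added.

I₀ = { [E → . ; id c], [E → . g ; y], [E → . id S ;], [E' → . E] }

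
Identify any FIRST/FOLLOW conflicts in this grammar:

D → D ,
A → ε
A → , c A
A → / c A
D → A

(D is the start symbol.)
Yes. D → D ',' with FOLLOW(D) on { ',' }; A → ',' c A with FOLLOW(A) on { ',' }

A FIRST/FOLLOW conflict occurs when a non-terminal N has a nullable alternative N → β (β ⇒* ε) and another alternative N → α with FIRST(α) ∩ FOLLOW(N) ≠ ∅: on such a lookahead the parser cannot decide between expanding α and letting N vanish via β.

Nullable non-terminals: A, D.
FIRST sets used below: FIRST(D) = { ',', '/', ε }, FIRST(A) = { ',', '/', ε }

A: nullable alternative(s) A → ε; FOLLOW(A) = { $, ',' }
  A → ε: FIRST \ {ε} = { } — this is the only nullable alternative, skip
  A → , c A: FIRST \ {ε} = { ',' } — overlaps FOLLOW(A) on { ',' }: CONFLICT
  A → / c A: FIRST \ {ε} = { '/' } — disjoint from FOLLOW(A)

D: nullable alternative(s) D → A; FOLLOW(D) = { $, ',' }
  D → D ,: FIRST \ {ε} = { ',', '/' } — overlaps FOLLOW(D) on { ',' }: CONFLICT
  D → A: FIRST \ {ε} = { ',', '/' } — this is the only nullable alternative, skip

So the grammar has 2 FIRST/FOLLOW conflicts (marked CONFLICT above).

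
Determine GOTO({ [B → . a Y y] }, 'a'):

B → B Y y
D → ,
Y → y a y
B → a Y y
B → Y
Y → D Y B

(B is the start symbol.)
{ [B → a . Y y], [D → . ,], [Y → . D Y B], [Y → . y a y] }

GOTO(I, 'a') = CLOSURE({ [A → αX.β] : [A → α.Xβ] ∈ I, X = 'a' })

Items with dot before 'a', with the dot advanced:
  [B → . a Y y] → [B → a . Y y]
Closure of the advanced items:
  [B → a . Y y] has the dot before Y: add [Y → . y a y], [Y → . D Y B]
  [Y → . D Y B] has the dot before D: add [D → . ,]

GOTO = { [B → a . Y y], [D → . ,], [Y → . D Y B], [Y → . y a y] }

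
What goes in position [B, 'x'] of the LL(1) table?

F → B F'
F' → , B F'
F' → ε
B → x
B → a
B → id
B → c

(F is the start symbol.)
B → x

To find M[B, 'x'], we find productions for B where 'x' is in the predict set (PREDICT(N → α) = (FIRST(α) \ {ε}) ∪ (FOLLOW(N) if α ⇒* ε)).

B → x: PREDICT = { 'x' }
  'x' is in predict set, so this production goes in M[B, 'x']
B → a: PREDICT = { 'a' }
B → id: PREDICT = { 'id' }
B → c: PREDICT = { 'c' }

M[B, 'x'] = B → x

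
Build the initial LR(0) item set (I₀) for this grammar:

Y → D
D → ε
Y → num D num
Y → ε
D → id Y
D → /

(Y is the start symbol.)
First, augment the grammar with Y' → Y
I₀ = CLOSURE({ [Y' → . Y] }):
  [Y' → . Y] has the dot before Y: add [Y → . D], [Y → . num D num], [Y → .]
  [Y → . D] has the dot before D: add [D → .], [D → . id Y], [D → . /]
No further items can be added.

I₀ = { [D → . /], [D → . id Y], [D → .], [Y → . D], [Y → . num D num], [Y → .], [Y' → . Y] }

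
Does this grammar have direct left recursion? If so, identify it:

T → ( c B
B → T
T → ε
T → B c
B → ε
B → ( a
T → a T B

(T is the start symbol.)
No direct left recursion

Direct left recursion occurs when N → N α for some non-terminal N (the right-hand side begins with the left-hand side itself).

T → ( c B: starts with '('
B → T: starts with T
T → ε: starts with ε
T → B c: starts with B
B → ε: starts with ε
B → ( a: starts with '('
T → a T B: starts with a

No direct left recursion found.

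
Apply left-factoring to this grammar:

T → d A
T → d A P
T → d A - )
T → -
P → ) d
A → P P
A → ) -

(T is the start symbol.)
Left-factoring transforms A → αβ₁ | αβ₂ into A → αA' and A' → β₁ | β₂
(α is the longest common prefix among the alternatives). Repeat until
no nonterminal has two alternatives with a common prefix.

Round 1: T has alternatives sharing prefix 'd A'. Introduce T': T → d A T'
  Add: T' → ε
  Add: T' → P
  Add: T' → - )

No remaining common prefixes — done.

Resulting grammar:
T → d A T'
T' → ε
T' → P
T' → - )
T → -
P → ) d
A → P P
A → ) -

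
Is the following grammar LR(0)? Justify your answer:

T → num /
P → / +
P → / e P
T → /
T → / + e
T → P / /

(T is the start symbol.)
Augment with T' → T and build the canonical LR(0) collection (I0 = CLOSURE({[T' → . T]}), then GOTO on every symbol after a dot until no new states appear). It has 14 states:
  I0: { [P → . / +], [P → . / e P], [T → . / + e], [T → . /], [T → . P / /], [T → . num /], [T' → . T] }  — shift
  I1: { [P → / . +], [P → / . e P], [T → / . + e], [T → / .] }  — shift, reduce
  I2: { [T → P . / /] }  — shift
  I3: { [T' → T .] }  — accept
  I4: { [T → num . /] }  — shift
  I5: { [T → num / .] }  — reduce
  I6: { [T → P / . /] }  — shift
  I7: { [T → P / / .] }  — reduce
  I8: { [P → / + .], [T → / + . e] }  — shift, reduce
  I9: { [P → . / +], [P → . / e P], [P → / e . P] }  — shift
  I10: { [P → / . +], [P → / . e P] }  — shift
  I11: { [P → / e P .] }  — reduce
  I12: { [P → / + .] }  — reduce
  I13: { [T → / + e .] }  — reduce

Conflict in state I1:
  Shift-reduce conflict between [T → / .] and [P → / . +]
So the grammar is NOT LR(0).

Answer: No. Shift-reduce conflict between [T → / .] and [P → / . +]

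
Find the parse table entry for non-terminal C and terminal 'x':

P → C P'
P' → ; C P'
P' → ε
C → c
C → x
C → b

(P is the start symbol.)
C → x

To find M[C, 'x'], we find productions for C where 'x' is in the predict set (PREDICT(N → α) = (FIRST(α) \ {ε}) ∪ (FOLLOW(N) if α ⇒* ε)).

C → c: PREDICT = { 'c' }
C → x: PREDICT = { 'x' }
  'x' is in predict set, so this production goes in M[C, 'x']
C → b: PREDICT = { 'b' }

M[C, 'x'] = C → x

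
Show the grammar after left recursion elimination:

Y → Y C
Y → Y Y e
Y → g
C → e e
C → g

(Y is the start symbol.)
Y is directly left-recursive. The standard transformation for
  A → A α₁ | ... | A α_m | β₁ | ... | β_n
is
  A  → β₁ A' | ... | β_n A'
  A' → α₁ A' | ... | α_m A' | ε

Y → g becomes Y → g Y'
Y → Y C becomes Y' → C Y'
Y → Y Y e becomes Y' → Y e Y'
Add Y' → ε

Productions for other non-terminals are unchanged:
  C → e e
  C → g

Resulting grammar:
Y → g Y'
Y' → C Y'
Y' → Y e Y'
Y' → ε
C → e e
C → g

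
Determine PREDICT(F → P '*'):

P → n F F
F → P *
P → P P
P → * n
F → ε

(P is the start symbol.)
PREDICT(F → P '*') = (FIRST(RHS) \ {ε}) ∪ (FOLLOW(F) if ε ∈ FIRST(RHS), i.e. RHS ⇒* ε)
FIRST(P) = { '*', 'n' }
FIRST(P '*') = { '*', 'n' }
ε ∉ FIRST(P '*'), so FOLLOW(F) is not added.
PREDICT(F → P '*') = { '*', 'n' }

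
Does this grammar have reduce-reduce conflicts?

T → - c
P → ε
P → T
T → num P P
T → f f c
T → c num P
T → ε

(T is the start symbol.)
Yes — I5: [P → .] vs [T → .]; I6: [P → .] vs [T → .]; I11: [P → .] vs [T → .]

A reduce-reduce conflict occurs when an LR(0) state has two complete items [A → α .] and [B → β .] — both call for a reduction, and with no lookahead the parser cannot choose between them.

Augment with T' → T and build the canonical LR(0) collection (I0 = CLOSURE({[T' → . T]}), then GOTO on every symbol after a dot until no new states appear). It has 14 states:
  I0: { [T → . - c], [T → . c num P], [T → . f f c], [T → . num P P], [T → .], [T' → . T] }  — shift, reduce
  I1: { [T → - . c] }  — shift
  I2: { [T' → T .] }  — accept
  I3: { [T → c . num P] }  — shift
  I4: { [T → f . f c] }  — shift
  I5: { [P → . T], [P → .], [T → . - c], [T → . c num P], [T → . f f c], [T → . num P P], [T → .], [T → num . P P] }  — shift, 2 reduces
  I6: { [P → . T], [P → .], [T → . - c], [T → . c num P], [T → . f f c], [T → . num P P], [T → .], [T → num P . P] }  — shift, 2 reduces
  I7: { [P → T .] }  — reduce
  I8: { [T → num P P .] }  — reduce
  I9: { [T → f f . c] }  — shift
  I10: { [T → f f c .] }  — reduce
  I11: { [P → . T], [P → .], [T → . - c], [T → . c num P], [T → . f f c], [T → . num P P], [T → .], [T → c num . P] }  — shift, 2 reduces
  I12: { [T → c num P .] }  — reduce
  I13: { [T → - c .] }  — reduce

I5 contains complete items [P → .], [T → .] — reduce-reduce conflict.
I6 contains complete items [P → .], [T → .] — reduce-reduce conflict.
I11 contains complete items [P → .], [T → .] — reduce-reduce conflict.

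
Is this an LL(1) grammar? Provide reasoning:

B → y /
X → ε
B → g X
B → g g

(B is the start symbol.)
No. Predict set conflict for B: { 'g' }

For B:
  PREDICT(B → y '/') = { 'y' }
  PREDICT(B → g X) = { 'g' }
  PREDICT(B → g g) = { 'g' }
X has a single production, so nothing to check there.

Conflict found: Predict set conflict for B: { 'g' }
The grammar is NOT LL(1).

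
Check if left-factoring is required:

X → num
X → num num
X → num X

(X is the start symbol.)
Left-factoring is needed when two productions for the same non-terminal
share a common prefix on the right-hand side.

Productions for X:
  X → num
  X → num num
  X → num X

Found common prefix 'num' in productions for X

Answer: Yes, X has productions with common prefix 'num'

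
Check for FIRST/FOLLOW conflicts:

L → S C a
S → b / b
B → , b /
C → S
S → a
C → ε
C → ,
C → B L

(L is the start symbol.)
A FIRST/FOLLOW conflict occurs when a non-terminal N has a nullable alternative N → β (β ⇒* ε) and another alternative N → α with FIRST(α) ∩ FOLLOW(N) ≠ ∅: on such a lookahead the parser cannot decide between expanding α and letting N vanish via β.

Nullable non-terminals: C.
FIRST sets used below: FIRST(S) = { 'a', 'b' }, FIRST(B) = { ',' }

C: nullable alternative(s) C → ε; FOLLOW(C) = { 'a' }
  C → S: FIRST \ {ε} = { 'a', 'b' } — overlaps FOLLOW(C) on { 'a' }: CONFLICT
  C → ε: FIRST \ {ε} = { } — this is the only nullable alternative, skip
  C → ,: FIRST \ {ε} = { ',' } — disjoint from FOLLOW(C)
  C → B L: FIRST \ {ε} = { ',' } — disjoint from FOLLOW(C)

B, L, S have no nullable alternative, so no FIRST/FOLLOW check is needed there.

So the grammar has 1 FIRST/FOLLOW conflict (marked CONFLICT above).

Answer: Yes. C → S with FOLLOW(C) on { 'a' }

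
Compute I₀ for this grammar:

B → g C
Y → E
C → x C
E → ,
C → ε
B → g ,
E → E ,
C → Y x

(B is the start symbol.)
First, augment the grammar with B' → B
I₀ = CLOSURE({ [B' → . B] }):
  [B' → . B] has the dot before B: add [B → . g C], [B → . g ,]
No further items can be added.

I₀ = { [B → . g ,], [B → . g C], [B' → . B] }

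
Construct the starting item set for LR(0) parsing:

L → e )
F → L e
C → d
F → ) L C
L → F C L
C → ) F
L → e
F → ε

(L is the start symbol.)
{ [F → . ) L C], [F → . L e], [F → .], [L → . F C L], [L → . e )], [L → . e], [L' → . L] }

First, augment the grammar with L' → L
I₀ = CLOSURE({ [L' → . L] }):
  [L' → . L] has the dot before L: add [L → . e )], [L → . F C L], [L → . e]
  [L → . F C L] has the dot before F: add [F → . L e], [F → . ) L C], [F → .]
No further items can be added.

I₀ = { [F → . ) L C], [F → . L e], [F → .], [L → . F C L], [L → . e )], [L → . e], [L' → . L] }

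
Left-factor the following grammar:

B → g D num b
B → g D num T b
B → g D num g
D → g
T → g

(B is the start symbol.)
B → g D num B'
B' → b
B' → T b
B' → g
D → g
T → g

Left-factoring transforms A → αβ₁ | αβ₂ into A → αA' and A' → β₁ | β₂
(α is the longest common prefix among the alternatives). Repeat until
no nonterminal has two alternatives with a common prefix.

Round 1: B has alternatives sharing prefix 'g D num'. Introduce B': B → g D num B'
  Add: B' → b
  Add: B' → T b
  Add: B' → g

No remaining common prefixes — done.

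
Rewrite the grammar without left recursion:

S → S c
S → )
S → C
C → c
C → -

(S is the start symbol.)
S → ) S'
S → C S'
S' → c S'
S' → ε
C → c
C → -

S is directly left-recursive. The standard transformation for
  A → A α₁ | ... | A α_m | β₁ | ... | β_n
is
  A  → β₁ A' | ... | β_n A'
  A' → α₁ A' | ... | α_m A' | ε

S → ) becomes S → ) S'
S → C becomes S → C S'
S → S c becomes S' → c S'
Add S' → ε

Productions for other non-terminals are unchanged:
  C → c
  C → -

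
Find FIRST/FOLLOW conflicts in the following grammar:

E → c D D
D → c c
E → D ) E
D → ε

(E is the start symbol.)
A FIRST/FOLLOW conflict occurs when a non-terminal N has a nullable alternative N → β (β ⇒* ε) and another alternative N → α with FIRST(α) ∩ FOLLOW(N) ≠ ∅: on such a lookahead the parser cannot decide between expanding α and letting N vanish via β.

Nullable non-terminals: D.

D: nullable alternative(s) D → ε; FOLLOW(D) = { $, ')', 'c' }
  D → c c: FIRST \ {ε} = { 'c' } — overlaps FOLLOW(D) on { 'c' }: CONFLICT
  D → ε: FIRST \ {ε} = { } — this is the only nullable alternative, skip

E has no nullable alternative, so no FIRST/FOLLOW check is needed there.

So the grammar has 1 FIRST/FOLLOW conflict (marked CONFLICT above).

Answer: Yes. D → c c with FOLLOW(D) on { 'c' }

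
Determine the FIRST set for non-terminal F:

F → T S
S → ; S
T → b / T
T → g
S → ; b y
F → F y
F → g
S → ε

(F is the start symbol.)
To compute FIRST(F), examine every production with F on the left-hand side, reading each right-hand side left to right until a non-nullable symbol is reached.

FIRST sets of the other non-terminals involved (by the same procedure, iterated to a fixed point):
  FIRST(T) = { 'b', 'g' }

From F → T S:
  - T is a non-terminal: add FIRST(T) \ {ε} = { 'b', 'g' }
    T is not nullable, so stop
From F → F y:
  - F is the symbol being defined: contributes nothing new
    F is not nullable, so stop
From F → g:
  - g is a terminal: add 'g' and stop

Collecting: FIRST(F) = { 'b', 'g' }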